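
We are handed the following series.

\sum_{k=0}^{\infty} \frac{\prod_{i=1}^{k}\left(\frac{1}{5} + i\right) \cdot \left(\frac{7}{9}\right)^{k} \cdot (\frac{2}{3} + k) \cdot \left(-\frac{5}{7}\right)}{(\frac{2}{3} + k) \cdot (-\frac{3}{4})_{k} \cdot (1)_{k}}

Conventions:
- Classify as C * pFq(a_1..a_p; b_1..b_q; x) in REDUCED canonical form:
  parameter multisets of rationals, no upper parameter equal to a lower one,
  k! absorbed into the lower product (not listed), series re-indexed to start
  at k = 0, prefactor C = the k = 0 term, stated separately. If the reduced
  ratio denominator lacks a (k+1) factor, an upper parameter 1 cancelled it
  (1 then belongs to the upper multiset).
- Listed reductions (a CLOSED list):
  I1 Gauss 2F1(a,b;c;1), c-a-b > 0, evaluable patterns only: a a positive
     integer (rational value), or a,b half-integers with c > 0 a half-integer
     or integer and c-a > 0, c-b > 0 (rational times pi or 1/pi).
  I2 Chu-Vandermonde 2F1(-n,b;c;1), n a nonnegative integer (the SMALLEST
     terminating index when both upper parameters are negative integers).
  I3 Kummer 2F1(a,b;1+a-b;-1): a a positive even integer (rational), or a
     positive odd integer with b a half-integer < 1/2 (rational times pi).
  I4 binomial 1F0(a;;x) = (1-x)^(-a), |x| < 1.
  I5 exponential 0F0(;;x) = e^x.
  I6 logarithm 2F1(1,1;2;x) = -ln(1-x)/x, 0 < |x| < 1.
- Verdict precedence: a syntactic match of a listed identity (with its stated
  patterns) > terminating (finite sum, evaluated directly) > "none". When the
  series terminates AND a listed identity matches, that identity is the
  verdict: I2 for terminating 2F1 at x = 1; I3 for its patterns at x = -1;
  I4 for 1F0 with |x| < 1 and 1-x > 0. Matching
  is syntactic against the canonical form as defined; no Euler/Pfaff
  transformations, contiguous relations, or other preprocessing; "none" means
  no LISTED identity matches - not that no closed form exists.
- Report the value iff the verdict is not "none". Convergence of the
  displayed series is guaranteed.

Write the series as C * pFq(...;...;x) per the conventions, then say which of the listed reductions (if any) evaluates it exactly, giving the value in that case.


Reduced: x = \frac{7}{9}, 1F1, upper = {\frac{6}{5}}, lower = {-\frac{3}{4}}, C = -\frac{5}{7}. Verdict: none. Every listed pattern misses the 1F1 form at \frac{7}{9}, upper {\frac{6}{5}}.

Structural cue: with t_0 = -\frac{5}{7}, the running product (prefactor -5/7) telescopes to a rising factorial.
Term ratio: r(k) = \frac{7}{9} * (k+\frac{6}{5}) / [(k-\frac{3}{4}) (k+1)] - rational in k, leading ratio \frac{7}{9}; with t_0 = -\frac{5}{7}, classification follows.


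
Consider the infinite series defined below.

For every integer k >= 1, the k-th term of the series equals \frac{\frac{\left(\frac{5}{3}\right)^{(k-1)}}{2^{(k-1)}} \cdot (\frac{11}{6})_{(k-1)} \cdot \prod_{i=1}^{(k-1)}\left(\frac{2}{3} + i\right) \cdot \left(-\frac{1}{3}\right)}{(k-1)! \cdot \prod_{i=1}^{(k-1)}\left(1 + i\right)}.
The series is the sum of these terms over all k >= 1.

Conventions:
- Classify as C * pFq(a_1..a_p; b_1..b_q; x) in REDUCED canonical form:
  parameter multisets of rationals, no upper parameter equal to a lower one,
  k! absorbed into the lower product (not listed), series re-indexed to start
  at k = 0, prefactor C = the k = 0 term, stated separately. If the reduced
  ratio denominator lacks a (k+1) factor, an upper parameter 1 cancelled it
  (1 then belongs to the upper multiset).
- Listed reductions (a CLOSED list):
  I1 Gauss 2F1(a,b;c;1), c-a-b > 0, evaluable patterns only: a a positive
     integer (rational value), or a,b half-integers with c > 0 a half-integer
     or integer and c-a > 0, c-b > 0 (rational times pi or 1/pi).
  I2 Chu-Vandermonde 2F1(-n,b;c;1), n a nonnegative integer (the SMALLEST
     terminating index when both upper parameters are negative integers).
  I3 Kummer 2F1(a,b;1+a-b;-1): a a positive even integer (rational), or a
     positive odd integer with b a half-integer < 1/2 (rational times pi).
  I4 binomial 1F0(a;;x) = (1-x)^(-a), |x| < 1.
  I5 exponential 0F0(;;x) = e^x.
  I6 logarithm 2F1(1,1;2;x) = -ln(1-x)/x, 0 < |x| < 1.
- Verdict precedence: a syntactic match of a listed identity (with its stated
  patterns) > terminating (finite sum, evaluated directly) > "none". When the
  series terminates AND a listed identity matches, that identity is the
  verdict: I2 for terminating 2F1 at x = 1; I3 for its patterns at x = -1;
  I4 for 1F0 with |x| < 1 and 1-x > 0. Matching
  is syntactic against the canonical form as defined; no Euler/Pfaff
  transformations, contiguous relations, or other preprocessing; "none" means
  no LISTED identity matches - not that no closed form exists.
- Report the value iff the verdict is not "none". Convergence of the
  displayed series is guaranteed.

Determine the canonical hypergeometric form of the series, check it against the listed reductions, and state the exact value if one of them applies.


With C = -\frac{1}{3}: the canonical form is 2F1(\frac{5}{3}, \frac{11}{6}; 2; \frac{5}{6}). Verdict: no listed reduction: x = \frac{5}{6} and upper {\frac{5}{3}, \frac{11}{6}} fail every I1-I6 pattern.

The tell: with t_0 = -\frac{1}{3}, the two k-th powers (C = -1/3) combine into one argument.
Adjacent-term ratio: r(k) = \frac{5}{6} * (k+\frac{5}{3}) (k+\frac{11}{6}) / [(k+2) (k+1)] - rational in k, leading ratio \frac{5}{6}; with t_0 = -\frac{1}{3}, classification follows.


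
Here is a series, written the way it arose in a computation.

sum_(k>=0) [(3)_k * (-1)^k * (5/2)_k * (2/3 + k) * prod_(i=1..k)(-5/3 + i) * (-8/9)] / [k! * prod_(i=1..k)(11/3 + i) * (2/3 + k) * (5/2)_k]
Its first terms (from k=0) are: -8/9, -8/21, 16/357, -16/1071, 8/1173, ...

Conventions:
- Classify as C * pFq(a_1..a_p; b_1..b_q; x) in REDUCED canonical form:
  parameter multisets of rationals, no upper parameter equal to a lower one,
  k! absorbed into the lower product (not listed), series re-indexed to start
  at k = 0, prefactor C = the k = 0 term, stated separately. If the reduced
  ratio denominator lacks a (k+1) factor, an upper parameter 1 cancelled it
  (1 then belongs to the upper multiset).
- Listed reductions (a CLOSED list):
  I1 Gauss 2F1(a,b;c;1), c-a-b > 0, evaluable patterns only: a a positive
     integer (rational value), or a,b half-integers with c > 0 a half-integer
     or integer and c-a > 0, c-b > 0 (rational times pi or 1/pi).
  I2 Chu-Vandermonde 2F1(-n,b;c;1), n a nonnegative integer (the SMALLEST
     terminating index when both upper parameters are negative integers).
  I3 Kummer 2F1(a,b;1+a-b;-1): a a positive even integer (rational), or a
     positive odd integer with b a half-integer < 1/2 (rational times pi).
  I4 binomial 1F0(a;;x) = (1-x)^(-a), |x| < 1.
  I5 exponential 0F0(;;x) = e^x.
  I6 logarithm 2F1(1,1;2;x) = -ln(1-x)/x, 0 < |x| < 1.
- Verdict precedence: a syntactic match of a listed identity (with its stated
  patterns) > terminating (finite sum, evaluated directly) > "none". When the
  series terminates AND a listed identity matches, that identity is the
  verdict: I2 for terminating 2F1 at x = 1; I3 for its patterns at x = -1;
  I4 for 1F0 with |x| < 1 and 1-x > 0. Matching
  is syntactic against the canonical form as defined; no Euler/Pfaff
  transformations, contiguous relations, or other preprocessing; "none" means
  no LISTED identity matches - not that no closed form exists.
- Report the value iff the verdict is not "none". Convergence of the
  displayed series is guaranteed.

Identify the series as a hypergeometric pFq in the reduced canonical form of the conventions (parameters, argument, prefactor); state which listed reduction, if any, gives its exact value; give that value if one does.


Canonical form: C = -8/9 times 2F1 with upper {-2/3, 3}, lower {14/3}, x = -1. Verdict: none (x = -1): each listed identity misses the multisets {-2/3, 3} ; {14/3}.

Key observation: x = (-1) and the running product (C = -8/9) telescopes to a rising factorial.
Term ratio: r(k) = (-1) * (k-2/3) (k+3) / [(k+14/3) (k+1)] ; factor over Q: parameters, x = (-1), and C = -8/9.


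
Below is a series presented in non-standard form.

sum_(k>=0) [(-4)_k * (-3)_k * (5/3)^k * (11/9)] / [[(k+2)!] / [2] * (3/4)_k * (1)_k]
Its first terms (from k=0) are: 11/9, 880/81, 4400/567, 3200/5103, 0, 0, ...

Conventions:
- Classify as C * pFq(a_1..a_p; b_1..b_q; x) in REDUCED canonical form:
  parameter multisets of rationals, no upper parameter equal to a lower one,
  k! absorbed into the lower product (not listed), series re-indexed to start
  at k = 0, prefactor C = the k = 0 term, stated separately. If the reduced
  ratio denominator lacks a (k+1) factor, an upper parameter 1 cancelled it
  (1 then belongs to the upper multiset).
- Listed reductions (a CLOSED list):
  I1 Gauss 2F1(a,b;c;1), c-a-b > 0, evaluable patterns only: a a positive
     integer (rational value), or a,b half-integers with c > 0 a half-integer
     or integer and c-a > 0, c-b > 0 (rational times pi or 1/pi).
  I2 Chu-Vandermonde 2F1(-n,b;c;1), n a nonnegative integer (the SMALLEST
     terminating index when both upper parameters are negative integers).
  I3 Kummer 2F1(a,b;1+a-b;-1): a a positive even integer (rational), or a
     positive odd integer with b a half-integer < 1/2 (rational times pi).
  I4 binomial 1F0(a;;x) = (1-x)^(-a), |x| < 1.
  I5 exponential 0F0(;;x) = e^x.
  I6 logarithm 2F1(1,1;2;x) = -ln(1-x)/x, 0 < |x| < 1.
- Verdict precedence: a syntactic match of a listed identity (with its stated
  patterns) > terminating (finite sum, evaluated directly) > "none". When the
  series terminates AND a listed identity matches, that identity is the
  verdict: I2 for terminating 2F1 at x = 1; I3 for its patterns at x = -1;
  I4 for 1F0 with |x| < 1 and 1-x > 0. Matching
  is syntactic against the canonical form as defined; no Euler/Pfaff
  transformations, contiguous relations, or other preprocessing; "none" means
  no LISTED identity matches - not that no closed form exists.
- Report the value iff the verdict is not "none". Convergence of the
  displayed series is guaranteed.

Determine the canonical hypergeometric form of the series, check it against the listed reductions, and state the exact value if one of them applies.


Classification (C = 11/9): 2F2 with upper {-4, -3}, lower {3/4, 3}, argument x = 5/3. Verdict: terminating (-3 upstairs). 4 nonzero terms in all; added directly. Hence: 104477/5103.

Structural cue: from the first term 11/9: (1)_k (C = 11/9, x = 5/3) is k! itself.
Consecutive-term ratio: r(k) = (5/3) * (k-4) (k-3) / [(k+3/4) (k+3) (k+1)] - rational in k, leading ratio (5/3); with t_0 = 11/9, classification follows.


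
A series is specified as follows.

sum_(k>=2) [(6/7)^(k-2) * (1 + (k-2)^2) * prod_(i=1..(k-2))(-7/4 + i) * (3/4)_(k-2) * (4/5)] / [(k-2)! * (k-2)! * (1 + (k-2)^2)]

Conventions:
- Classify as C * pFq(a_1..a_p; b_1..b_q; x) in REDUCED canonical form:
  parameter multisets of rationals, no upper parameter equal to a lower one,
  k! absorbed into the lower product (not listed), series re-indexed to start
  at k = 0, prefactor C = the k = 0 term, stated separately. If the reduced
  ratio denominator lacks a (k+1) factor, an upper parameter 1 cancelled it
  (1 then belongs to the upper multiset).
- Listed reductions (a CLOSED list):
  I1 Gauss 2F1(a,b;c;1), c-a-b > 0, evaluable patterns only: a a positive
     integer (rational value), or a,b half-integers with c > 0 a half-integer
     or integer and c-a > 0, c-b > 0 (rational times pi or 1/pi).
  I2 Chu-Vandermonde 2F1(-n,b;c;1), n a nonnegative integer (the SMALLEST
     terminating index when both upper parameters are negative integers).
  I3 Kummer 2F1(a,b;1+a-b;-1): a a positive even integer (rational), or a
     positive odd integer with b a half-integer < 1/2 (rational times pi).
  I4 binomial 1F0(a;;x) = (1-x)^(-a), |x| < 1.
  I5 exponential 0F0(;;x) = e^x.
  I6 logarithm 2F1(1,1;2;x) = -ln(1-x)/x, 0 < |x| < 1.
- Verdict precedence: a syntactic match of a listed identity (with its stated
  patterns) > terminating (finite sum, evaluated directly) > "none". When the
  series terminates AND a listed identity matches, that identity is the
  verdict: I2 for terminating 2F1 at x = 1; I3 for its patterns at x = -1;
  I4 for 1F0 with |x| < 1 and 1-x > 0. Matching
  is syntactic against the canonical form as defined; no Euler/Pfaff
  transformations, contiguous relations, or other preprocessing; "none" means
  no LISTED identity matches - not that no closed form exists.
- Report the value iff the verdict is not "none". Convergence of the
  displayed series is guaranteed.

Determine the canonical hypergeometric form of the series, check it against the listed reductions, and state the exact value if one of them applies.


This is 4/5 * 2F1(-3/4, 3/4; 1; 6/7) in reduced canonical form. Verdict: no listed reduction: x = 6/7 and upper {-3/4, 3/4} fail every I1-I6 pattern.

Structural cue: x = (6/7) and the running product (prefactor 4/5) telescopes to a rising factorial.
Term ratio: r(k) = (6/7) * (k-3/4) (k+3/4) / [(k+1) (k+1)] ; factor over Q: parameters, x = (6/7), and C = 4/5.


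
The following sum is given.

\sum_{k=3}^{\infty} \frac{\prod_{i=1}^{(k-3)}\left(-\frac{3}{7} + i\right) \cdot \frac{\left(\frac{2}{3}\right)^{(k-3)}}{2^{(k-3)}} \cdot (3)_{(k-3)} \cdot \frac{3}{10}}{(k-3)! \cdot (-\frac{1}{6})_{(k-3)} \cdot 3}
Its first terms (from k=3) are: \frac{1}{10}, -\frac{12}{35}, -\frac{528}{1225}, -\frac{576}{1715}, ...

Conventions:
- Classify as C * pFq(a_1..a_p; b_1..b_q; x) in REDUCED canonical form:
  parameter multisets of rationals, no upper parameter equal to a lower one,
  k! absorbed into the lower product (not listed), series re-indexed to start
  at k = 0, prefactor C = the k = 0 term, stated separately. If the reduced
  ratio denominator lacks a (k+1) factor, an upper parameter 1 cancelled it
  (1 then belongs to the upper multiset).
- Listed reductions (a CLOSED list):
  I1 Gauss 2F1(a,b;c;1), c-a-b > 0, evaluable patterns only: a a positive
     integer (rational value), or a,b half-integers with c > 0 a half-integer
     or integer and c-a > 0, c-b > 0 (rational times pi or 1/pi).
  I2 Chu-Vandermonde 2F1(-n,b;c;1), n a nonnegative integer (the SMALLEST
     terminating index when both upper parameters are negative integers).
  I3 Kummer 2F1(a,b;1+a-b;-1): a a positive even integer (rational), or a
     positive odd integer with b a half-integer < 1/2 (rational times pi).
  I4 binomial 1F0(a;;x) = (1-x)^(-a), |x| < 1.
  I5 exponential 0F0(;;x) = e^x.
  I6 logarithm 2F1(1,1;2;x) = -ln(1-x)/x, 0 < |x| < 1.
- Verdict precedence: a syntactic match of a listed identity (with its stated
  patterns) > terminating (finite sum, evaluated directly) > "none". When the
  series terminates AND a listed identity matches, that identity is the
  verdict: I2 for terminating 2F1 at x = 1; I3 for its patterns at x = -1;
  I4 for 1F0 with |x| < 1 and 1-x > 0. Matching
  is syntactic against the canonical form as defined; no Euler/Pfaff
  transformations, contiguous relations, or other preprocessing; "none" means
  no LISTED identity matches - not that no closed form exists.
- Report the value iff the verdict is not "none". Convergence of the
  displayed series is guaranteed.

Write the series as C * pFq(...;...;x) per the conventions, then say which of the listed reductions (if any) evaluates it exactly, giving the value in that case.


The series (x = \frac{1}{3}) is 2F1: upper {\frac{4}{7}, 3}, lower {-\frac{1}{6}}, prefactor \frac{1}{10}. Verdict: none - this 2F1 at x = \frac{1}{3} matches no listed pattern, and upper {\frac{4}{7}, 3} holds no stopper.

The tell: from the first term \frac{1}{10}: the running product (C = 1/10) telescopes to a rising factorial.
Step ratio: r(k) = \frac{1}{3} * (k+\frac{4}{7}) (k+3) / [(k-\frac{1}{6}) (k+1)] - poly over poly, x = \frac{1}{3} from leading terms; C = \frac{1}{10} at k = 0.


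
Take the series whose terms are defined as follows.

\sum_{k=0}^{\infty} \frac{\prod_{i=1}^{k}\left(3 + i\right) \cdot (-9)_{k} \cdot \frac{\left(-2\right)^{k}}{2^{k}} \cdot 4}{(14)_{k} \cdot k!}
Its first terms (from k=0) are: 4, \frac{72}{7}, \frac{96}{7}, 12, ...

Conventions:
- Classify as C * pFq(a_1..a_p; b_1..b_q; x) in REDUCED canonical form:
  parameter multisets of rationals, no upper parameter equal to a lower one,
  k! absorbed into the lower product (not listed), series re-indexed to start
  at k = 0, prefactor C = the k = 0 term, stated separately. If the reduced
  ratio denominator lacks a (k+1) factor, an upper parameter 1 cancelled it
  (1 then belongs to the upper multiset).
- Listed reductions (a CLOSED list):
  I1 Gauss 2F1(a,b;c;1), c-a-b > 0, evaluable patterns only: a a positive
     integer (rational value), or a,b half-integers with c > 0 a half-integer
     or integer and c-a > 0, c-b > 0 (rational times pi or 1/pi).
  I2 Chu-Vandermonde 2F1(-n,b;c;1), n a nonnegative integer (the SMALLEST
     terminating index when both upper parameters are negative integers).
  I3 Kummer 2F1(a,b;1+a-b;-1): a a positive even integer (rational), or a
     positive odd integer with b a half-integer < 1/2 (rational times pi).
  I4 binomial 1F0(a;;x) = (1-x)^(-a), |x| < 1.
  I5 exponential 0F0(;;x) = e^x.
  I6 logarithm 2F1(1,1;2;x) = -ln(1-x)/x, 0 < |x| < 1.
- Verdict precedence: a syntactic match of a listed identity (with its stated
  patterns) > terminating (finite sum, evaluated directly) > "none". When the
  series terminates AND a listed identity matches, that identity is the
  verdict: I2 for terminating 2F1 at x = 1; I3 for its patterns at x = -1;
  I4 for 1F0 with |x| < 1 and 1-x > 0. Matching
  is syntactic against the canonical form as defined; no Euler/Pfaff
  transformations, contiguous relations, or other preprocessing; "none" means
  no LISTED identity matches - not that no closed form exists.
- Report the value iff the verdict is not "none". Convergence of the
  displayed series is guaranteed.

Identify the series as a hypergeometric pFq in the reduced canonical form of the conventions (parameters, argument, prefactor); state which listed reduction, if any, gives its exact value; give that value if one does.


The series (x = -1) is 2F1: upper {-9, 4}, lower {14}, prefactor 4. Verdict: Kummer (I3) applies (x = -1; c = 14 equals 1+a-b for upper {-9, 4}: listed pattern). Its exact value is 52.

First insight: t_0 being 4, the two k-th powers (prefactor 4) combine into one argument.
Term ratio: r(k) = -1 * (k-9) (k+4) / [(k+14) (k+1)] - rational in k, leading ratio -1; with t_0 = 4, classification follows.


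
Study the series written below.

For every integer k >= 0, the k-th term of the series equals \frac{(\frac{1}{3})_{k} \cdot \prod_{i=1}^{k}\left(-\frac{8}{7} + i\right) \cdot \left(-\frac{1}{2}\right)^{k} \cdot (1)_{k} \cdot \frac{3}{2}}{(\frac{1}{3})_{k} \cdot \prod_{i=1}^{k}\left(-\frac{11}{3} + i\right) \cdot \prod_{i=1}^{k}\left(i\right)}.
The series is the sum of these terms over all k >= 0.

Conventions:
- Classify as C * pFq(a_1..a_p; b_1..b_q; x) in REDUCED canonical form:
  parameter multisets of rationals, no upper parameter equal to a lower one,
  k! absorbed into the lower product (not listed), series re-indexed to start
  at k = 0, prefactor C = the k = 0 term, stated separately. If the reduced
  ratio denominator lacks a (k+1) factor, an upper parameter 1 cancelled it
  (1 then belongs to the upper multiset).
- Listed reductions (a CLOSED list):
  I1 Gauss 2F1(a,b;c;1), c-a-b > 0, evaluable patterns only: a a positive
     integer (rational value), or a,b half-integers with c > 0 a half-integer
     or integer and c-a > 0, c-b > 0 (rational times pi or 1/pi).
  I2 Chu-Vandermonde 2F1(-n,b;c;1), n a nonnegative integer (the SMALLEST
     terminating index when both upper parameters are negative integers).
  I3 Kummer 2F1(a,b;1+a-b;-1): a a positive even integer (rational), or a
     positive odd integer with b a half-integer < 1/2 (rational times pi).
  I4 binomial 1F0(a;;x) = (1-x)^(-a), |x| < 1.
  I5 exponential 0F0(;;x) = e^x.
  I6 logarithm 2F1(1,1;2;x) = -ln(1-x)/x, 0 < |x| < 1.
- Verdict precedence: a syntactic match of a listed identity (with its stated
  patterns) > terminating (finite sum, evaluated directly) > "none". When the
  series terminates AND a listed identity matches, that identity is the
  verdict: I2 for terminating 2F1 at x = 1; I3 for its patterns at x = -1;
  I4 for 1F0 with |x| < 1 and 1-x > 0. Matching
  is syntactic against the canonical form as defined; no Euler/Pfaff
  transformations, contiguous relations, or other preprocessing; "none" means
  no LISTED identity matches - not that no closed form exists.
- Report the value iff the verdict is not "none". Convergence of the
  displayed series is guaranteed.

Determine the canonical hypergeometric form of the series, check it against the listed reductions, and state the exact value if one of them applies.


With C = \frac{3}{2}: the canonical form is 2F1(-\frac{1}{7}, 1; -\frac{8}{3}; -\frac{1}{2}). Verdict: none. Every listed pattern misses the 2F1 form at -\frac{1}{2}, upper {-\frac{1}{7}, 1}.

The tell: with t_0 = \frac{3}{2}, the parameter 1/3 appears in both the upper and lower lists and cancels.
Consecutive-term ratio: r(k) = -\frac{1}{2} * (k-\frac{1}{7}) (k+1) / [(k-\frac{8}{3}) (k+1)] - poly over poly, x = -\frac{1}{2} from leading terms; C = \frac{3}{2} at k = 0.


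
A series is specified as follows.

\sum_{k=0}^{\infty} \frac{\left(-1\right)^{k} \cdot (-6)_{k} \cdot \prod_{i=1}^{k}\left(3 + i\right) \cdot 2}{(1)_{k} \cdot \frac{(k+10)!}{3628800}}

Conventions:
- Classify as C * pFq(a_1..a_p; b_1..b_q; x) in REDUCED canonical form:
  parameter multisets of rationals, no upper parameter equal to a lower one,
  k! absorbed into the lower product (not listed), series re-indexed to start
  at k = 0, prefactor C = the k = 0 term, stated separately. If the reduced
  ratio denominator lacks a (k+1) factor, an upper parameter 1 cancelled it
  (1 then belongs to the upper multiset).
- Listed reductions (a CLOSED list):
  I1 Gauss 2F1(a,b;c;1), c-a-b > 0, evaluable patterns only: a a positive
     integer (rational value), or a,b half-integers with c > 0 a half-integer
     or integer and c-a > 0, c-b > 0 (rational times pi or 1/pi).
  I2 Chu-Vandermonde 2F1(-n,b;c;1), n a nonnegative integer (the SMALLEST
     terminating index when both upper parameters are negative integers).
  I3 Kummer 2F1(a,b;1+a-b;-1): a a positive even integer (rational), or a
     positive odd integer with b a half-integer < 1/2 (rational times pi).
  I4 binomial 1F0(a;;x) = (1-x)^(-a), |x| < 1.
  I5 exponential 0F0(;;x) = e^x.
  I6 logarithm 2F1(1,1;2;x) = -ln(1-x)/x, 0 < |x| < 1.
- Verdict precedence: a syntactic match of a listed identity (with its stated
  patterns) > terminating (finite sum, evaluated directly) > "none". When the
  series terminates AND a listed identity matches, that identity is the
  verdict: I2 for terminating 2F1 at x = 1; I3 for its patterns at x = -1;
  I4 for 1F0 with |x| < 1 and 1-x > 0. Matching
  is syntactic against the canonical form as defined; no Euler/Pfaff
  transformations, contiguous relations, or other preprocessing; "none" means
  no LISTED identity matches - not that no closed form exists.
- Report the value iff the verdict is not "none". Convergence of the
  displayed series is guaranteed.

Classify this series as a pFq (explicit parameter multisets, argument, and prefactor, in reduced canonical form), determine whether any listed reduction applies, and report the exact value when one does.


At argument -1: a 2F1 with upper {-6, 4}, lower {11}, scaled by C = 2. Verdict: this is Kummer (I3) (x = -1; c = 11 equals 1+a-b for upper {-6, 4}: listed pattern). Hence: 15.

First insight: x = -1 and the running product (prefactor 2) telescopes to a rising factorial.
Step ratio: r(k) = -1 * (k-6) (k+4) / [(k+11) (k+1)] - rational in k. x = -1; t_0 = 2; negate the roots.


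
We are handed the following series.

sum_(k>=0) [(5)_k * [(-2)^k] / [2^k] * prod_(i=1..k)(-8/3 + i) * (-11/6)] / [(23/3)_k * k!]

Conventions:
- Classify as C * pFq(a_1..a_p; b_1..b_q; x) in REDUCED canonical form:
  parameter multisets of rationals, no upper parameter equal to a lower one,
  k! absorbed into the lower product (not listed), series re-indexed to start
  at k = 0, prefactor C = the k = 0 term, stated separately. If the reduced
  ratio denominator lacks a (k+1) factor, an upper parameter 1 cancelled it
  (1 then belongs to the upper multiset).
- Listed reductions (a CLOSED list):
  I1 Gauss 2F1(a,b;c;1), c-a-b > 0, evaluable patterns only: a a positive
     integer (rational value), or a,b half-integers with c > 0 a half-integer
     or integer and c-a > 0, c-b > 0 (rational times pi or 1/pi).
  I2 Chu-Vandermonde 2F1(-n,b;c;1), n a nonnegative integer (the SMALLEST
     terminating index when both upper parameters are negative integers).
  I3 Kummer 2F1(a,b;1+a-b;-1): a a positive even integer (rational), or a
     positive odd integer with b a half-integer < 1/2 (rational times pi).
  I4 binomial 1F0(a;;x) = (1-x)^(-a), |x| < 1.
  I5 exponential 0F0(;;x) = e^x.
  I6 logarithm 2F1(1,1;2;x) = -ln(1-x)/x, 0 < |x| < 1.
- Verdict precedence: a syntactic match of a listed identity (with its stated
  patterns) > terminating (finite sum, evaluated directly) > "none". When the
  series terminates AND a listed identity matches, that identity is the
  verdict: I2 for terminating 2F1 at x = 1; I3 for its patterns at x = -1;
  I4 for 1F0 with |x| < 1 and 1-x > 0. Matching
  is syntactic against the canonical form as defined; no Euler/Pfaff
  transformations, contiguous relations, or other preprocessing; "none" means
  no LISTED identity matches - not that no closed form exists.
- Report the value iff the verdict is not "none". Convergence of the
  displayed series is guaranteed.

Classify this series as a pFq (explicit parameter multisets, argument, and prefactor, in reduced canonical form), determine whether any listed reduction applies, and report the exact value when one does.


Canonical form: C = -11/6 times 2F1 with upper {-5/3, 5}, lower {23/3}, x = -1. Verdict: none here - no I1-I6 shape fits x = -1 with lower {23/3}.

The tell: from the first term -11/6: the two k-th powers (C = -11/6) combine into one argument.
Ratio: r(k) = (-1) * (k-5/3) (k+5) / [(k+23/3) (k+1)] - rational; roots negated = parameters, x = (-1), C = -11/6.


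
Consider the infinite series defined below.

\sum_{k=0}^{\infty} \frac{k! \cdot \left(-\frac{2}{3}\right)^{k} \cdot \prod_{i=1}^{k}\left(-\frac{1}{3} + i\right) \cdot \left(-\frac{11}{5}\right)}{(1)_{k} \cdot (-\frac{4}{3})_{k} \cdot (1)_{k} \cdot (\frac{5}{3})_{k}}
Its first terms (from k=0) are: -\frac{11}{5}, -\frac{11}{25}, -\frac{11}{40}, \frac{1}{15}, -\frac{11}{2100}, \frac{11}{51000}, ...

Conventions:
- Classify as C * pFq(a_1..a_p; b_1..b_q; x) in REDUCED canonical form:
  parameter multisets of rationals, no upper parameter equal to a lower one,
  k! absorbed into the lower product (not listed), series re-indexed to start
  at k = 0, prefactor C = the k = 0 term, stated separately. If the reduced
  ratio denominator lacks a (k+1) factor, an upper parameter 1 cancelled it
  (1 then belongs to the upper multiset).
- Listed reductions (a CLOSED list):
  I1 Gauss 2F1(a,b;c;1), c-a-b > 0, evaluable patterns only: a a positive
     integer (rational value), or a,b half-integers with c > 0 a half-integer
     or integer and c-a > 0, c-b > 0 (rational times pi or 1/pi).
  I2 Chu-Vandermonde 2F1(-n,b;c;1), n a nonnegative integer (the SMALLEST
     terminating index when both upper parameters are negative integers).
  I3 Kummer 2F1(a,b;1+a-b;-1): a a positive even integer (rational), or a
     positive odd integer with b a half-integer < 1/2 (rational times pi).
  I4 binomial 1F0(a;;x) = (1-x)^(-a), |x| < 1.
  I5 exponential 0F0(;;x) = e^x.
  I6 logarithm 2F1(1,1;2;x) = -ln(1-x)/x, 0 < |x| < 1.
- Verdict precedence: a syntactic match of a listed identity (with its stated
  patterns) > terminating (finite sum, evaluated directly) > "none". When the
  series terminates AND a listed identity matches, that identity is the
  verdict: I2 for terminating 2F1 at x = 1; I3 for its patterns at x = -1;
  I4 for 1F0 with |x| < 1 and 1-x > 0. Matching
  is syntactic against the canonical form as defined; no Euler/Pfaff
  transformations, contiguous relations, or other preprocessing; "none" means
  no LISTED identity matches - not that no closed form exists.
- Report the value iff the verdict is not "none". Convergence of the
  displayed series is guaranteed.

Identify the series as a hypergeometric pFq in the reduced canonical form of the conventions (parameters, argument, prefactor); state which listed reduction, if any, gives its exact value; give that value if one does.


At argument -\frac{2}{3}: a 1F2 with upper {\frac{2}{3}}, lower {-\frac{4}{3}, \frac{5}{3}}, scaled by C = -\frac{11}{5}. Verdict: none (x = -\frac{2}{3}): each listed identity misses the multisets {\frac{2}{3}} ; {-\frac{4}{3}, \frac{5}{3}}.

Key observation: from the first term -\frac{11}{5}: the running product (C = -11/5, x = -2/3) telescopes to a rising factorial.
Adjacent-term ratio: r(k) = -\frac{2}{3} * (k+\frac{2}{3}) / [(k-\frac{4}{3}) (k+\frac{5}{3}) (k+1)] - rational; roots negated = parameters, x = -\frac{2}{3}, C = -\frac{11}{5}.


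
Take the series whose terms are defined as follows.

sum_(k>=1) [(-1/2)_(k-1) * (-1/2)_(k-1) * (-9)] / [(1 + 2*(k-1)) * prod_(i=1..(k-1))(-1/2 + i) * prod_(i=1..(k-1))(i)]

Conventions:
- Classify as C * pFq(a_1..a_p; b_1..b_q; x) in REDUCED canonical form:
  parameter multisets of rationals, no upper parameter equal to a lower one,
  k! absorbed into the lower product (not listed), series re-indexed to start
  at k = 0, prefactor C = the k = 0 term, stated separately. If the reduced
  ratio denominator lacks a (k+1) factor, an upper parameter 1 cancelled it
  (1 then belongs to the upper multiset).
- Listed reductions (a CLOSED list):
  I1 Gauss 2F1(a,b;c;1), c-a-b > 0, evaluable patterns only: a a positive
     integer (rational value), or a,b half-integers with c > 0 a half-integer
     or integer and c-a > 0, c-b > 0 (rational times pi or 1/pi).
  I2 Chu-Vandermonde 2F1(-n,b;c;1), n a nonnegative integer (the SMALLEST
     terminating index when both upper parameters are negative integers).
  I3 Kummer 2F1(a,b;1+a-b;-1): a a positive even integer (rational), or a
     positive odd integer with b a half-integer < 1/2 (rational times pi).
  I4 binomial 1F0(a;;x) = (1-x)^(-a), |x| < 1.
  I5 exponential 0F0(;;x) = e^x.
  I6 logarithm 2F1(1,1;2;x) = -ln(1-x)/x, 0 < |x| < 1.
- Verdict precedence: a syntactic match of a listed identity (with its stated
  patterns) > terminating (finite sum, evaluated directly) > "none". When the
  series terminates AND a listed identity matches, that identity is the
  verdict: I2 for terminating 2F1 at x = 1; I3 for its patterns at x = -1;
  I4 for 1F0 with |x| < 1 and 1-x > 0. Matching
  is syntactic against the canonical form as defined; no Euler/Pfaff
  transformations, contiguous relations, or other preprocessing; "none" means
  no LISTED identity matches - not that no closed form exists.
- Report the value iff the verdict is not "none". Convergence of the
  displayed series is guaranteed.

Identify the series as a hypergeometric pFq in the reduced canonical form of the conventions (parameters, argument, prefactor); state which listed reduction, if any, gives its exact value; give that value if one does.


Classification (C = -9): 2F1 with upper {-1/2, -1/2}, lower {3/2}, argument x = 1. Verdict: the half-integer Gauss pattern (I1) applies (x = 1; upper {-1/2, -1/2} half-integers, c = 3/2 in the evaluable pattern). Sum: (-27/8) * pi.

Key observation: with t_0 = -9, the product of the first k integers (C = -9) is k!.
Adjacent-term ratio: r(k) = 1 * (k-1/2) (k-1/2) / [(k+3/2) (k+1)] - poly over poly, x = 1 from leading terms; C = -9 at k = 0.


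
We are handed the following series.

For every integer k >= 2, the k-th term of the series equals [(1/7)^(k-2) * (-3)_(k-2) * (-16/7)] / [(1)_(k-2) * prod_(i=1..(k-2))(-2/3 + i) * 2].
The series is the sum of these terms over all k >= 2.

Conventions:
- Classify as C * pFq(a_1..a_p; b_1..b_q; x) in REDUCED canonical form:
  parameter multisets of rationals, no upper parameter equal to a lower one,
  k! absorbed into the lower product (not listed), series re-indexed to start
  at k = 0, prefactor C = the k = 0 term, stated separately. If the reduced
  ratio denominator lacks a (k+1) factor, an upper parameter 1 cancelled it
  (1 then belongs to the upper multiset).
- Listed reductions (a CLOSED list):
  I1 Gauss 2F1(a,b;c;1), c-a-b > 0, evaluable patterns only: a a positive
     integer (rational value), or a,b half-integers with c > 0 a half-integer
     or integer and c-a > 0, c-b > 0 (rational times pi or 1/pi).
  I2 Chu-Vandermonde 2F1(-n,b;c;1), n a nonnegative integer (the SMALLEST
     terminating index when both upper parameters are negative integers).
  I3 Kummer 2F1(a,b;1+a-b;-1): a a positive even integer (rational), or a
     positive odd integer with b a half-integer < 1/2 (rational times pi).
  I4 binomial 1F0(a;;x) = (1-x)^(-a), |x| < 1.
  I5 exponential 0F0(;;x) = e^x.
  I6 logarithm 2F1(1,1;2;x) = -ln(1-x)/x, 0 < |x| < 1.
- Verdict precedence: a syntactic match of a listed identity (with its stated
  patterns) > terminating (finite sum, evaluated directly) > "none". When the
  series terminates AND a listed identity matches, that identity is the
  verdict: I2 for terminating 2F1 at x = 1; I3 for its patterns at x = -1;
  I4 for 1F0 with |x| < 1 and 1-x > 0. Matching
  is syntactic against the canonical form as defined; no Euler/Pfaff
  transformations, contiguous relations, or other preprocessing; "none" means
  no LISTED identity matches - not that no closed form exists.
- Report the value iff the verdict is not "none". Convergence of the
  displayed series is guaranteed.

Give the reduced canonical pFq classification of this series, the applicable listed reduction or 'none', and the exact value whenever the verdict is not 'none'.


Structural cue: t_0 being -8/7, (1)_k (C = -8/7) is k! itself.
Step ratio: r(k) = (1/7) * (k-3) / [(k+1/3) (k+1)] - rational in k. x = (1/7); t_0 = -8/7; negate the roots.

This is -8/7 * 1F1(-3; 1/3; 1/7) in reduced canonical form. Verdict: terminating - the sum ends at index 3 because -3 is a negative integer; exact evaluation follows. Value: 2896/16807.


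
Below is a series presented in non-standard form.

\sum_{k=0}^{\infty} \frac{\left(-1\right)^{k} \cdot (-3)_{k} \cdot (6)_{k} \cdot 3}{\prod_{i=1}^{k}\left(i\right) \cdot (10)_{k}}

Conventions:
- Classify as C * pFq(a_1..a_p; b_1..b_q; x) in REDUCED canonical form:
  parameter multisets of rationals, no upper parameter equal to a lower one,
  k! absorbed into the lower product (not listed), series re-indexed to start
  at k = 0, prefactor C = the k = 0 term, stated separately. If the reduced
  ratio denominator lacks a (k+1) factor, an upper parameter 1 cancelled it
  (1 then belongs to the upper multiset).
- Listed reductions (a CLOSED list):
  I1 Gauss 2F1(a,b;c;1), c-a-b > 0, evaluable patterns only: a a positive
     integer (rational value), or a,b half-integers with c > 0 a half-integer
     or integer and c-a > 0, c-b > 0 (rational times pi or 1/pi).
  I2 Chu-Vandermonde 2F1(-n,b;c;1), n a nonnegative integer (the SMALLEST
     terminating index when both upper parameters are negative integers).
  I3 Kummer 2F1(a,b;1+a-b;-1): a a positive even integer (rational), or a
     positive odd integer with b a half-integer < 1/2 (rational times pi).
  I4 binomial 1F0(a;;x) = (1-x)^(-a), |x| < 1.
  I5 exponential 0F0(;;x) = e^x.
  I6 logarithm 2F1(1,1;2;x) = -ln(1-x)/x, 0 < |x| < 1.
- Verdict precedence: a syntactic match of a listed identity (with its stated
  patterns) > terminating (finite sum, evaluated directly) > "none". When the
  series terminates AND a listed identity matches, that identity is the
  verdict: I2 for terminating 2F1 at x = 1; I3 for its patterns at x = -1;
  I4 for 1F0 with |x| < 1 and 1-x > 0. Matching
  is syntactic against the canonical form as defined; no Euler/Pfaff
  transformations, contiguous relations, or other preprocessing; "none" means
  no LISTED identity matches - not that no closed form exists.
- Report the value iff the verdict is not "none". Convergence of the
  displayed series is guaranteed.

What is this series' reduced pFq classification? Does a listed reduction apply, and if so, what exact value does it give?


Classification (C = 3): 2F1 with upper {-3, 6}, lower {10}, argument x = -1. Verdict (x = -1): Kummer (I3) applies (x = -1; c = 10 equals 1+a-b for upper {-3, 6}: listed pattern). Value: \frac{63}{5}.

Key observation: from the first term 3: the product of the first k integers (prefactor 3) is k!.
Consecutive-term ratio: r(k) = -1 * (k-3) (k+6) / [(k+10) (k+1)] - rational in k. x = -1; t_0 = 3; negate the roots.


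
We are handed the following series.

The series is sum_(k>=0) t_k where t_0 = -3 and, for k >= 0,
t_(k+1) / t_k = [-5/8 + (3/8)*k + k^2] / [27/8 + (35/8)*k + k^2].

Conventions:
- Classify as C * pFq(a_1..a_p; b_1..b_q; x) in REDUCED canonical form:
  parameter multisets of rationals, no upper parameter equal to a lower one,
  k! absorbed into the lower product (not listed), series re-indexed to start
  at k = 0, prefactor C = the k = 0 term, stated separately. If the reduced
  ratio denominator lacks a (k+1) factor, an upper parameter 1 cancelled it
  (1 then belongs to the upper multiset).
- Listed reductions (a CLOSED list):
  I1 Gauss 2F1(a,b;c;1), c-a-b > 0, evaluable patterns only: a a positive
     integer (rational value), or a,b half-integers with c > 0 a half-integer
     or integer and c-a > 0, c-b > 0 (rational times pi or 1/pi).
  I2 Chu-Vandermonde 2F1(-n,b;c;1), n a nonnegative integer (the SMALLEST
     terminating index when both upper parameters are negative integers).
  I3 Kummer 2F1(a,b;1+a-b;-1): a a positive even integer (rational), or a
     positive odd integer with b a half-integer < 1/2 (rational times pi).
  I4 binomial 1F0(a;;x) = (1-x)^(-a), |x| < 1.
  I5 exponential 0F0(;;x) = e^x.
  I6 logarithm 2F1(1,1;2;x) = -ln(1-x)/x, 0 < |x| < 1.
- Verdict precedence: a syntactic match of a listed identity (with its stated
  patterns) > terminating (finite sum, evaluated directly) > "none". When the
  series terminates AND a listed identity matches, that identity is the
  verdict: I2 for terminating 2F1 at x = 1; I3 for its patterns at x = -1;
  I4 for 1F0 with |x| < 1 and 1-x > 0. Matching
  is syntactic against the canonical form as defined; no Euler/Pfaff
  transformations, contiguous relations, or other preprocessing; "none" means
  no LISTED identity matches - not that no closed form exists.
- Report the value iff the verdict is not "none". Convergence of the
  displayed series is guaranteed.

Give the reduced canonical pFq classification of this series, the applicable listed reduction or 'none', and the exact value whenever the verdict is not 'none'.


At argument 1: a 2F1 with upper {-5/8, 1}, lower {27/8}, scaled by C = -3. Verdict at x = 1: Gauss (I1, integer-parameter pattern) matches (x = 1: the Gamma ratio telescopes since c-a-b = 3 > 0 and a = 1 in Z>0). Sum: -19/8.

Key step: with t_0 = -3, the expanded ratio factors over Q; C = -3, roots give parameters.
Ratio: r(k) = 1 * (k-5/8) (k+1) / [(k+27/8) (k+1)] - rational in k. x = 1; t_0 = -3; negate the roots.


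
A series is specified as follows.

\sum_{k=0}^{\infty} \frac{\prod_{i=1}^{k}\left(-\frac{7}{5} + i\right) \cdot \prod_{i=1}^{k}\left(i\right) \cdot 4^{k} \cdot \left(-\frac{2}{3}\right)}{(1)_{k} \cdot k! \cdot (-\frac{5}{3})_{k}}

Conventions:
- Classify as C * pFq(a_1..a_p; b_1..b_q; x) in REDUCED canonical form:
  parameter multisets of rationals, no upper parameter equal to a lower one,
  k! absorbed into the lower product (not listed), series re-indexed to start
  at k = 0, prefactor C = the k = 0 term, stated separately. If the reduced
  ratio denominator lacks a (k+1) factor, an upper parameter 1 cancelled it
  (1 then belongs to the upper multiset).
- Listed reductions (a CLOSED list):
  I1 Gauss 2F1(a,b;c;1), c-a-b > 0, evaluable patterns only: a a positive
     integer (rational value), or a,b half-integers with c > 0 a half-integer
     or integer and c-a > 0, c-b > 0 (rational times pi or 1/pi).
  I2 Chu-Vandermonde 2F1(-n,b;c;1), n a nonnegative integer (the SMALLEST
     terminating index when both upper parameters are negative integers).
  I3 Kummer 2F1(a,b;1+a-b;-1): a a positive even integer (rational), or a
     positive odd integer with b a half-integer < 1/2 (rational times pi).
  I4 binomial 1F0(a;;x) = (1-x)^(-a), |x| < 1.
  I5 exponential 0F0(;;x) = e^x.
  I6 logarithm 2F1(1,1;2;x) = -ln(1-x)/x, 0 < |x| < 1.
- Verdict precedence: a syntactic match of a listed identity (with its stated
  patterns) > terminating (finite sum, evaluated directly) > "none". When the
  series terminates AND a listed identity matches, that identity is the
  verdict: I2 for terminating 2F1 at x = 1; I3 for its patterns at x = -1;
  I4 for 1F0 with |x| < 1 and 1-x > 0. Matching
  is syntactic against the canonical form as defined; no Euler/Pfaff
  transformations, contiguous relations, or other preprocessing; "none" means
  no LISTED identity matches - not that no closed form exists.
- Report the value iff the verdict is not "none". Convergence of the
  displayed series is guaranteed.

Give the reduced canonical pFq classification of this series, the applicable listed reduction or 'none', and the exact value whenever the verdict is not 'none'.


Key observation: t_0 = -\frac{2}{3} here, and the running product (C = -2/3) telescopes to a rising factorial.
Consecutive-term ratio: r(k) = 4 * (k-\frac{2}{5}) / [(k-\frac{5}{3}) (k+1)] - poly over poly, x = 4 from leading terms; C = -\frac{2}{3} at k = 0.

Reduced: x = 4, 1F1, upper = {-\frac{2}{5}}, lower = {-\frac{5}{3}}, C = -\frac{2}{3}. Verdict: none here - no I1-I6 shape fits x = 4 with lower {-\frac{5}{3}}.
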